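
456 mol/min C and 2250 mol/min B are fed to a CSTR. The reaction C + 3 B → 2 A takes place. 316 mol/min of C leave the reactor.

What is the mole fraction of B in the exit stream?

For C: n = n₀ − 1ξ → 316 = 456 − 1ξ, giving ξ = 140 mol/min.
Outlet amounts (n = n₀ + ν ξ):
  C: 456 − 1(140) = 316
  B: 2250 − 3(140) = 1830
  A: 0 + 2(140) = 280
Total out = 2426 mol/min; y_B = 1830 / 2426 = 0.7543.

0.754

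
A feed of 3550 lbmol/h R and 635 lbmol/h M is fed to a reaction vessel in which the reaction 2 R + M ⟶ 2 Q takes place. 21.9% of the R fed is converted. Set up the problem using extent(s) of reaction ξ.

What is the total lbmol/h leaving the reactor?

3800 lbmol/h

R reacted = 0.219 × 3550 = 777.5 lbmol/h; ν_R = −2, so ξ = 777.5/2 = 388.7 lbmol/h.
Outlet amounts (n = n₀ + ν ξ):
  R: 3550 − 2(388.7) = 2773
  M: 635 − 1(388.7) = 246.3
  Q: 0 + 2(388.7) = 777.5
Total out = 2773 + 246.3 + 777.5 = 3796 lbmol/h.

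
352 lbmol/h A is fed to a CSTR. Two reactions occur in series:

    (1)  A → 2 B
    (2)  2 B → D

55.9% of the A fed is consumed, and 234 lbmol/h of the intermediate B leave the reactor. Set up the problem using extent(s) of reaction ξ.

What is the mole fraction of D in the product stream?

0.17

Conversion of A: A consumed = 1ξ₁ = 0.559 × 352 → ξ₁ = 196.8 lbmol/h.
B balance: n_B = 0 + 2ξ₁ − 2ξ₂ = 234 → ξ₂ = (2·196.8 − 234)/2 = 79.77 lbmol/h.
Outlet amounts (n = n₀ + Σ ν·ξ):
  A: 352 − 1(196.8) = 155.2
  B: 0 + 2(196.8) − 2(79.77) = 234
  D: 0 + 1(79.77) = 79.77
Total out = 469 lbmol/h; y_D = 79.77 / 469 = 0.1701.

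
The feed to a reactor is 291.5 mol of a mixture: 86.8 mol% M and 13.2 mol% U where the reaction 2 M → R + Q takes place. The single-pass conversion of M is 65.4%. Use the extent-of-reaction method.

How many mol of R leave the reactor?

M reacted = 0.654 × 253 = 165.5 mol; ν_M = −2, so ξ = 165.5/2 = 82.74 mol.
Outlet amounts (n = n₀ + ν ξ):
  M: 253 − 2(82.74) = 87.55
  R: 0 + 1(82.74) = 82.74
  Q: 0 + 1(82.74) = 82.74
  U: 38.48 (inert)

82.7 mol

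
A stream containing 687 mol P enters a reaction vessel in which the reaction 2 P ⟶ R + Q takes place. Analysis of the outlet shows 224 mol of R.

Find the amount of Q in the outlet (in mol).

For R: n = n₀ + 1ξ → 224 = 0 + 1ξ, giving ξ = 224 mol.
Outlet amounts (n = n₀ + ν ξ):
  P: 687 − 2(224) = 239
  R: 0 + 1(224) = 224
  Q: 0 + 1(224) = 224

224 mol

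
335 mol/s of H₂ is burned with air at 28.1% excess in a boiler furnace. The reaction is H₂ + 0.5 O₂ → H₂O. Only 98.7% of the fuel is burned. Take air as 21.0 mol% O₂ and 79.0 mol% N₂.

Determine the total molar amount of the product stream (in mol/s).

1190 mol/s

Stoichiometric O₂ = 0.5 × 335 = 167.5 mol/s; O₂ fed = 167.5 × 1.281 = 214.6 mol/s.
N₂ fed = 214.6 × 79/21 = 807.2 mol/s.
Fuel reacted = 0.987 × 335 → ξ = 330.6 mol/s.
Outlet (n = n₀ + ν ξ):
  H₂: 335 − 1(330.6) = 4.355
  O₂: 214.6 − 0.5(330.6) = 49.25
  N₂: 807.2 (inert)
  H₂O: 0 + 1(330.6) = 330.6
Total out = 4.355 + 49.25 + 807.2 + 330.6 = 1191 mol/s.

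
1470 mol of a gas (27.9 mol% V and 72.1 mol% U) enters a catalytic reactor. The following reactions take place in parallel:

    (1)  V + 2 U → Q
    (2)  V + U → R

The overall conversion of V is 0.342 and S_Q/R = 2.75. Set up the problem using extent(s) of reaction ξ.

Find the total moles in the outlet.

1230 mol

Conversion of V: V consumed = 0.342 × 410.1 = 140.3 mol = 1ξ₁ + 1ξ₂.
Selectivity: 1ξ₁ / (1ξ₂) = 2.75 → ξ₁ = 2.75 ξ₂.
Substitute: (1·2.75 + 1) ξ₂ = 140.3 → ξ₂ = 37.4 mol, ξ₁ = 102.9 mol.
Outlet amounts (n = n₀ + Σ ν·ξ):
  V: 410.1 − 1(102.9) − 1(37.4) = 269.9
  U: 1060 − 2(102.9) − 1(37.4) = 816.7
  Q: 0 + 1(102.9) = 102.9
  R: 0 + 1(37.4) = 37.4
Total out = 269.9 + 816.7 + 102.9 + 37.4 = 1227 mol.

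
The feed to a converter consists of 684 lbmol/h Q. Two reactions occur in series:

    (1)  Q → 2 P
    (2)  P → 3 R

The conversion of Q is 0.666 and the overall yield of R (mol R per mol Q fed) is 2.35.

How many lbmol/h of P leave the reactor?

375 lbmol/h

Conversion of Q: Q consumed = 1ξ₁ = 0.666 × 684 → ξ₁ = 455.5 lbmol/h.
Yield of R: 3ξ₂ / 684 = 2.35 → ξ₂ = 535.8 lbmol/h.
Outlet amounts (n = n₀ + Σ ν·ξ):
  Q: 684 − 1(455.5) = 228.5
  P: 0 + 2(455.5) − 1(535.8) = 375.3
  R: 0 + 3(535.8) = 1607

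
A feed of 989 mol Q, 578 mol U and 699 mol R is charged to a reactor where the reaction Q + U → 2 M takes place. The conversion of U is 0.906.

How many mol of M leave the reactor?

1050 mol

U reacted = 0.906 × 578 = 523.7 mol; ν_U = −1, so ξ = 523.7/1 = 523.7 mol.
Outlet amounts (n = n₀ + ν ξ):
  Q: 989 − 1(523.7) = 465.3
  U: 578 − 1(523.7) = 54.33
  M: 0 + 2(523.7) = 1047
  R: 699 (inert)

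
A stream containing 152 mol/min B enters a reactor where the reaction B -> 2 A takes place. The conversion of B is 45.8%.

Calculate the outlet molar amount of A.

B reacted = 0.458 × 152 = 69.62 mol/min; ν_B = −1, so ξ = 69.62/1 = 69.62 mol/min.
Outlet amounts (n = n₀ + ν ξ):
  B: 152 − 1(69.62) = 82.38
  A: 0 + 2(69.62) = 139.2

139 mol/min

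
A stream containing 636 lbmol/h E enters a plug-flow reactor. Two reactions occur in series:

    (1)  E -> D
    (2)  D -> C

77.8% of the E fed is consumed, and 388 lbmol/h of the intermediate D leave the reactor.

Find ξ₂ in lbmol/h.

ξ₂ = 107 lbmol/h

Conversion of E: E consumed = 1ξ₁ = 0.778 × 636 → ξ₁ = 494.8 lbmol/h.
D balance: n_D = 0 + 1ξ₁ − 1ξ₂ = 388 → ξ₂ = (1·494.8 − 388)/1 = 106.8 lbmol/h.
Outlet amounts (n = n₀ + Σ ν·ξ):
  E: 636 − 1(494.8) = 141.2
  D: 0 + 1(494.8) − 1(106.8) = 388
  C: 0 + 1(106.8) = 106.8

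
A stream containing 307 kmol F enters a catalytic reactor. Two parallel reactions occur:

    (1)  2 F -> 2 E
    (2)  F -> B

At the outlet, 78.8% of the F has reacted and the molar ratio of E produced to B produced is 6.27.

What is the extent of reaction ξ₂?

Conversion of F: F consumed = 0.788 × 307 = 241.9 kmol = 2ξ₁ + 1ξ₂.
Selectivity: 2ξ₁ / (1ξ₂) = 6.27 → ξ₁ = 3.135 ξ₂.
Substitute: (2·3.135 + 1) ξ₂ = 241.9 → ξ₂ = 33.28 kmol, ξ₁ = 104.3 kmol.
Outlet amounts (n = n₀ + Σ ν·ξ):
  F: 307 − 2(104.3) − 1(33.28) = 65.08
  E: 0 + 2(104.3) = 208.6
  B: 0 + 1(33.28) = 33.28

ξ₂ = 33.3 kmol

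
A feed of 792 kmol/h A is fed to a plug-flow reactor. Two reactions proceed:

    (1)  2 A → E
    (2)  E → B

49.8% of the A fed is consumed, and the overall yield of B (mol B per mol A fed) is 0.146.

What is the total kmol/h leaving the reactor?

595 kmol/h

Conversion of A: A consumed = 2ξ₁ = 0.498 × 792 → ξ₁ = 197.2 kmol/h.
Yield of B: 1ξ₂ / 792 = 0.146 → ξ₂ = 115.6 kmol/h.
Outlet amounts (n = n₀ + Σ ν·ξ):
  A: 792 − 2(197.2) = 397.6
  E: 0 + 1(197.2) − 1(115.6) = 81.58
  B: 0 + 1(115.6) = 115.6
Total out = 397.6 + 81.58 + 115.6 = 594.8 kmol/h.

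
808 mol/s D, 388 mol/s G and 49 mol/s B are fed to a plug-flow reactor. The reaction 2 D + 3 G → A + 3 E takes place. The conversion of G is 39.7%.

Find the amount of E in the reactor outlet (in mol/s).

G reacted = 0.397 × 388 = 154 mol/s; ν_G = −3, so ξ = 154/3 = 51.35 mol/s.
Outlet amounts (n = n₀ + ν ξ):
  D: 808 − 2(51.35) = 705.3
  G: 388 − 3(51.35) = 234
  A: 0 + 1(51.35) = 51.35
  E: 0 + 3(51.35) = 154
  B: 49 (inert)

154 mol/s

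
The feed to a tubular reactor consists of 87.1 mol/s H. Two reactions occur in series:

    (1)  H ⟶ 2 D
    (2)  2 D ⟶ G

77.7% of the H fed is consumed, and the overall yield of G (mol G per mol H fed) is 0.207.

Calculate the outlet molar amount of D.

99.3 mol/s

Conversion of H: H consumed = 1ξ₁ = 0.777 × 87.1 → ξ₁ = 67.68 mol/s.
Yield of G: 1ξ₂ / 87.1 = 0.207 → ξ₂ = 18.03 mol/s.
Outlet amounts (n = n₀ + Σ ν·ξ):
  H: 87.1 − 1(67.68) = 19.42
  D: 0 + 2(67.68) − 2(18.03) = 99.29
  G: 0 + 1(18.03) = 18.03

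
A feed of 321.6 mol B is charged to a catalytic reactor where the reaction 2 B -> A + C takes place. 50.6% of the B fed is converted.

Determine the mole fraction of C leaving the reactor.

0.253

B reacted = 0.506 × 321.6 = 162.7 mol; ν_B = −2, so ξ = 162.7/2 = 81.36 mol.
Outlet amounts (n = n₀ + ν ξ):
  B: 321.6 − 2(81.36) = 158.9
  A: 0 + 1(81.36) = 81.36
  C: 0 + 1(81.36) = 81.36
Total out = 321.6 mol; y_C = 81.36 / 321.6 = 0.253.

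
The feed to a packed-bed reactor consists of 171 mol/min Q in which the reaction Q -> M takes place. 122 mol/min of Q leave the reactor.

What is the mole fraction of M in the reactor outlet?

0.287

For Q: n = n₀ − 1ξ → 122 = 171 − 1ξ, giving ξ = 49 mol/min.
Outlet amounts (n = n₀ + ν ξ):
  Q: 171 − 1(49) = 122
  M: 0 + 1(49) = 49
Total out = 171 mol/min; y_M = 49 / 171 = 0.2865.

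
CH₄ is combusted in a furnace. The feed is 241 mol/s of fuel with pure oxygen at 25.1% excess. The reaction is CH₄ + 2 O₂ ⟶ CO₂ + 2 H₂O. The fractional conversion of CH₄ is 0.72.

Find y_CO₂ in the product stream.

0.206

Stoichiometric O₂ = 2 × 241 = 482 mol/s; O₂ fed = 482 × 1.251 = 603 mol/s.
Fuel reacted = 0.72 × 241 → ξ = 173.5 mol/s.
Outlet (n = n₀ + ν ξ):
  CH₄: 241 − 1(173.5) = 67.48
  O₂: 603 − 2(173.5) = 255.9
  CO₂: 0 + 1(173.5) = 173.5
  H₂O: 0 + 2(173.5) = 347
Total out = 844 mol/s; y_CO₂ = 173.5 / 844 = 0.2056.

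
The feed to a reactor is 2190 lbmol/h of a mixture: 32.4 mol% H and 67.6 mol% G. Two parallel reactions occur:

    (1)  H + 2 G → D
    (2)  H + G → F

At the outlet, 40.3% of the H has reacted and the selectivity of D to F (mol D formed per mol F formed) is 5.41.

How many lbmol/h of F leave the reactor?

Conversion of H: H consumed = 0.403 × 709.6 = 286 lbmol/h = 1ξ₁ + 1ξ₂.
Selectivity: 1ξ₁ / (1ξ₂) = 5.41 → ξ₁ = 5.41 ξ₂.
Substitute: (1·5.41 + 1) ξ₂ = 286 → ξ₂ = 44.61 lbmol/h, ξ₁ = 241.3 lbmol/h.
Outlet amounts (n = n₀ + Σ ν·ξ):
  H: 709.6 − 1(241.3) − 1(44.61) = 423.6
  G: 1480 − 2(241.3) − 1(44.61) = 953.1
  D: 0 + 1(241.3) = 241.3
  F: 0 + 1(44.61) = 44.61

44.6 lbmol/h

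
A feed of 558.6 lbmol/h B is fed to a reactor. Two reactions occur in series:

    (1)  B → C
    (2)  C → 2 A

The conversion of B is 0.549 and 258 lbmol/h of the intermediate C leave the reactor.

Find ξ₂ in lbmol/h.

Conversion of B: B consumed = 1ξ₁ = 0.549 × 558.6 → ξ₁ = 306.7 lbmol/h.
C balance: n_C = 0 + 1ξ₁ − 1ξ₂ = 258 → ξ₂ = (1·306.7 − 258)/1 = 48.67 lbmol/h.
Outlet amounts (n = n₀ + Σ ν·ξ):
  B: 558.6 − 1(306.7) = 251.9
  C: 0 + 1(306.7) − 1(48.67) = 258
  A: 0 + 2(48.67) = 97.34

ξ₂ = 48.7 lbmol/h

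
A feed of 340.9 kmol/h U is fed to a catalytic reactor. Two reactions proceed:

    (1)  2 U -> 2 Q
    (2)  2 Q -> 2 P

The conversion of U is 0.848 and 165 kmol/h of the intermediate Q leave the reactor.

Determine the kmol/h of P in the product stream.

124 kmol/h

Conversion of U: U consumed = 2ξ₁ = 0.848 × 340.9 → ξ₁ = 144.5 kmol/h.
Q balance: n_Q = 0 + 2ξ₁ − 2ξ₂ = 165 → ξ₂ = (2·144.5 − 165)/2 = 62.04 kmol/h.
Outlet amounts (n = n₀ + Σ ν·ξ):
  U: 340.9 − 2(144.5) = 51.82
  Q: 0 + 2(144.5) − 2(62.04) = 165
  P: 0 + 2(62.04) = 124.1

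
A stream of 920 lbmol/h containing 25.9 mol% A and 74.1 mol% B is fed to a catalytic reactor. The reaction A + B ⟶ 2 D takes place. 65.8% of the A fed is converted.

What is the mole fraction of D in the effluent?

A reacted = 0.658 × 238.3 = 156.8 lbmol/h; ν_A = −1, so ξ = 156.8/1 = 156.8 lbmol/h.
Outlet amounts (n = n₀ + ν ξ):
  A: 238.3 − 1(156.8) = 81.49
  B: 681.7 − 1(156.8) = 524.9
  D: 0 + 2(156.8) = 313.6
Total out = 920 lbmol/h; y_D = 313.6 / 920 = 0.3408.

0.341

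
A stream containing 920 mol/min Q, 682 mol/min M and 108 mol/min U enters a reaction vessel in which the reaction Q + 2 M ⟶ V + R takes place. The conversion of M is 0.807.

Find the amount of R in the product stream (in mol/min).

275 mol/min

M reacted = 0.807 × 682 = 550.4 mol/min; ν_M = −2, so ξ = 550.4/2 = 275.2 mol/min.
Outlet amounts (n = n₀ + ν ξ):
  Q: 920 − 1(275.2) = 644.8
  M: 682 − 2(275.2) = 131.6
  V: 0 + 1(275.2) = 275.2
  R: 0 + 1(275.2) = 275.2
  U: 108 (inert)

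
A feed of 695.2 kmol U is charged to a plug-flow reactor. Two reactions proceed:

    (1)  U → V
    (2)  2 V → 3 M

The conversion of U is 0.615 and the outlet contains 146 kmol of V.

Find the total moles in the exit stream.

836 kmol

Conversion of U: U consumed = 1ξ₁ = 0.615 × 695.2 → ξ₁ = 427.5 kmol.
V balance: n_V = 0 + 1ξ₁ − 2ξ₂ = 146 → ξ₂ = (1·427.5 − 146)/2 = 140.8 kmol.
Outlet amounts (n = n₀ + Σ ν·ξ):
  U: 695.2 − 1(427.5) = 267.7
  V: 0 + 1(427.5) − 2(140.8) = 146
  M: 0 + 3(140.8) = 422.3
Total out = 267.7 + 146 + 422.3 = 836 kmol.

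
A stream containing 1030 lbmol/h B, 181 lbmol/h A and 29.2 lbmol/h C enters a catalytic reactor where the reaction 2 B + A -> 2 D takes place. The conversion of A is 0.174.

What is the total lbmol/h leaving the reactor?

1210 lbmol/h

A reacted = 0.174 × 181 = 31.49 lbmol/h; ν_A = −1, so ξ = 31.49/1 = 31.49 lbmol/h.
Outlet amounts (n = n₀ + ν ξ):
  B: 1030 − 2(31.49) = 967
  A: 181 − 1(31.49) = 149.5
  D: 0 + 2(31.49) = 62.99
  C: 29.2 (inert)
Total out = 967 + 149.5 + 62.99 + 29.2 = 1209 lbmol/h.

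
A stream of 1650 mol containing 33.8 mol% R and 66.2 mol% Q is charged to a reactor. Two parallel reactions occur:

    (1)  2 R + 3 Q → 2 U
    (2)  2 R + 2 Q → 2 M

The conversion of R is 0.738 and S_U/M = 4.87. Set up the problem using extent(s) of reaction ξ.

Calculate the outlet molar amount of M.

70.1 mol

Conversion of R: R consumed = 0.738 × 557.7 = 411.6 mol = 2ξ₁ + 2ξ₂.
Selectivity: 2ξ₁ / (2ξ₂) = 4.87 → ξ₁ = 4.87 ξ₂.
Substitute: (2·4.87 + 2) ξ₂ = 411.6 → ξ₂ = 35.06 mol, ξ₁ = 170.7 mol.
Outlet amounts (n = n₀ + Σ ν·ξ):
  R: 557.7 − 2(170.7) − 2(35.06) = 146.1
  Q: 1092 − 3(170.7) − 2(35.06) = 510
  U: 0 + 2(170.7) = 341.5
  M: 0 + 2(35.06) = 70.12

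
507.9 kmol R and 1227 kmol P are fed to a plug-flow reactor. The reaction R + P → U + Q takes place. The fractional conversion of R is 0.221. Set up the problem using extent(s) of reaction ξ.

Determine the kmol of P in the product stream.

R reacted = 0.221 × 507.9 = 112.2 kmol; ν_R = −1, so ξ = 112.2/1 = 112.2 kmol.
Outlet amounts (n = n₀ + ν ξ):
  R: 507.9 − 1(112.2) = 395.7
  P: 1227 − 1(112.2) = 1115
  U: 0 + 1(112.2) = 112.2
  Q: 0 + 1(112.2) = 112.2

1110 kmol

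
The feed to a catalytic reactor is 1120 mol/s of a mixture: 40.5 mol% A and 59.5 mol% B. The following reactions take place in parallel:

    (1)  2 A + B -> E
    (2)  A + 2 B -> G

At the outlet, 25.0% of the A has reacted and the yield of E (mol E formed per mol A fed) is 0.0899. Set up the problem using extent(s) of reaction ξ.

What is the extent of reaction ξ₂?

Yield of E: 1ξ₁ / 453.6 = 0.0899 → ξ₁ = 40.78 mol/s.
Conversion of A: 2ξ₁ + 1ξ₂ = 0.25 × 453.6 = 113.4 → ξ₂ = 31.84 mol/s.
Outlet amounts (n = n₀ + Σ ν·ξ):
  A: 453.6 − 2(40.78) − 1(31.84) = 340.2
  B: 666.4 − 1(40.78) − 2(31.84) = 561.9
  E: 0 + 1(40.78) = 40.78
  G: 0 + 1(31.84) = 31.84

ξ₂ = 31.8 mol/s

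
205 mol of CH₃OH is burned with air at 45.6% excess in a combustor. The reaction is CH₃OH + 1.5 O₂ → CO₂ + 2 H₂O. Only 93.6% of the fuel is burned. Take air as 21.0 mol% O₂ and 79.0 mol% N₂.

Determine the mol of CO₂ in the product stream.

Stoichiometric O₂ = 1.5 × 205 = 307.5 mol; O₂ fed = 307.5 × 1.456 = 447.7 mol.
N₂ fed = 447.7 × 79/21 = 1684 mol.
Fuel reacted = 0.936 × 205 → ξ = 191.9 mol.
Outlet (n = n₀ + ν ξ):
  CH₃OH: 205 − 1(191.9) = 13.12
  O₂: 447.7 − 1.5(191.9) = 159.9
  N₂: 1684 (inert)
  CO₂: 0 + 1(191.9) = 191.9
  H₂O: 0 + 2(191.9) = 383.8

192 mol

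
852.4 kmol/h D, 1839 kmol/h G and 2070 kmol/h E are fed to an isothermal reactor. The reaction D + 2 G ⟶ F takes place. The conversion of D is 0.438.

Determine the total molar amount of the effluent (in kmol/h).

D reacted = 0.438 × 852.4 = 373.4 kmol/h; ν_D = −1, so ξ = 373.4/1 = 373.4 kmol/h.
Outlet amounts (n = n₀ + ν ξ):
  D: 852.4 − 1(373.4) = 479
  G: 1839 − 2(373.4) = 1092
  F: 0 + 1(373.4) = 373.4
  E: 2070 (inert)
Total out = 479 + 1092 + 373.4 + 2070 = 4015 kmol/h.

4010 kmol/h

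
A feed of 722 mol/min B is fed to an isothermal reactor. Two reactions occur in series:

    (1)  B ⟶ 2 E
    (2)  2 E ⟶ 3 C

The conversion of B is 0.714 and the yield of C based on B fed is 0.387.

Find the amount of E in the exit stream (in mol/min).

845 mol/min

Conversion of B: B consumed = 1ξ₁ = 0.714 × 722 → ξ₁ = 515.5 mol/min.
Yield of C: 3ξ₂ / 722 = 0.387 → ξ₂ = 93.14 mol/min.
Outlet amounts (n = n₀ + Σ ν·ξ):
  B: 722 − 1(515.5) = 206.5
  E: 0 + 2(515.5) − 2(93.14) = 844.7
  C: 0 + 3(93.14) = 279.4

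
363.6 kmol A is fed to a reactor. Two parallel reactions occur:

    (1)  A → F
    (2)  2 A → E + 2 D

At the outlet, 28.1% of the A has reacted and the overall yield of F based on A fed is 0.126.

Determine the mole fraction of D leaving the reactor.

Yield of F: 1ξ₁ / 363.6 = 0.126 → ξ₁ = 45.81 kmol.
Conversion of A: 1ξ₁ + 2ξ₂ = 0.281 × 363.6 = 102.2 → ξ₂ = 28.18 kmol.
Outlet amounts (n = n₀ + Σ ν·ξ):
  A: 363.6 − 1(45.81) − 2(28.18) = 261.4
  F: 0 + 1(45.81) = 45.81
  E: 0 + 1(28.18) = 28.18
  D: 0 + 2(28.18) = 56.36
Total out = 391.8 kmol; y_D = 56.36 / 391.8 = 0.1439.

0.144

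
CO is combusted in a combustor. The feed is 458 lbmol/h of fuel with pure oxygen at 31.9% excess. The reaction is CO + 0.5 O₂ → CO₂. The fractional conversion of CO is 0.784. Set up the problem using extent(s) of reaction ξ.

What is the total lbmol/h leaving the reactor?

581 lbmol/h

Stoichiometric O₂ = 0.5 × 458 = 229 lbmol/h; O₂ fed = 229 × 1.319 = 302.1 lbmol/h.
Fuel reacted = 0.784 × 458 → ξ = 359.1 lbmol/h.
Outlet (n = n₀ + ν ξ):
  CO: 458 − 1(359.1) = 98.93
  O₂: 302.1 − 0.5(359.1) = 122.5
  CO₂: 0 + 1(359.1) = 359.1
Total out = 98.93 + 122.5 + 359.1 = 580.5 lbmol/h.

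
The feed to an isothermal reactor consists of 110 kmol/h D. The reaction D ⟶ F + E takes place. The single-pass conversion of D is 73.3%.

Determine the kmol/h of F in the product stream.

D reacted = 0.733 × 110 = 80.63 kmol/h; ν_D = −1, so ξ = 80.63/1 = 80.63 kmol/h.
Outlet amounts (n = n₀ + ν ξ):
  D: 110 − 1(80.63) = 29.37
  F: 0 + 1(80.63) = 80.63
  E: 0 + 1(80.63) = 80.63

80.6 kmol/h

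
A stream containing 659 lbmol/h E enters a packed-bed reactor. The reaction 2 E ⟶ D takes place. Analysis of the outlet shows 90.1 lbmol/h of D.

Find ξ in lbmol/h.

For D: n = n₀ + 1ξ → 90.1 = 0 + 1ξ, giving ξ = 90.1 lbmol/h.
Outlet amounts (n = n₀ + ν ξ):
  E: 659 − 2(90.1) = 478.8
  D: 0 + 1(90.1) = 90.1

ξ = 90.1 lbmol/h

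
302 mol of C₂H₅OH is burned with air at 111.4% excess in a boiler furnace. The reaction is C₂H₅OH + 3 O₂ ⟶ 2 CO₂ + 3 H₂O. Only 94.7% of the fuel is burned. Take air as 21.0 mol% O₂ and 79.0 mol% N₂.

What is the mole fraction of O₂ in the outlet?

Stoichiometric O₂ = 3 × 302 = 906 mol; O₂ fed = 906 × 2.114 = 1915 mol.
N₂ fed = 1915 × 79/21 = 7205 mol.
Fuel reacted = 0.947 × 302 → ξ = 286 mol.
Outlet (n = n₀ + ν ξ):
  C₂H₅OH: 302 − 1(286) = 16.01
  O₂: 1915 − 3(286) = 1057
  N₂: 7205 (inert)
  CO₂: 0 + 2(286) = 572
  H₂O: 0 + 3(286) = 858
Total out = 9708 mol; y_O₂ = 1057 / 9708 = 0.1089.

0.109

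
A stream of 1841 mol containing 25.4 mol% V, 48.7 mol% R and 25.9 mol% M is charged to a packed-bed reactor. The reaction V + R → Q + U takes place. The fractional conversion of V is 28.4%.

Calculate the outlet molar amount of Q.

133 mol

V reacted = 0.284 × 467.6 = 132.8 mol; ν_V = −1, so ξ = 132.8/1 = 132.8 mol.
Outlet amounts (n = n₀ + ν ξ):
  V: 467.6 − 1(132.8) = 334.8
  R: 896.6 − 1(132.8) = 763.8
  Q: 0 + 1(132.8) = 132.8
  U: 0 + 1(132.8) = 132.8
  M: 476.8 (inert)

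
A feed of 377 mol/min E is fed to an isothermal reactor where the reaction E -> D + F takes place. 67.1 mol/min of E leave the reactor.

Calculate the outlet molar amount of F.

310 mol/min

For E: n = n₀ − 1ξ → 67.1 = 377 − 1ξ, giving ξ = 309.9 mol/min.
Outlet amounts (n = n₀ + ν ξ):
  E: 377 − 1(309.9) = 67.1
  D: 0 + 1(309.9) = 309.9
  F: 0 + 1(309.9) = 309.9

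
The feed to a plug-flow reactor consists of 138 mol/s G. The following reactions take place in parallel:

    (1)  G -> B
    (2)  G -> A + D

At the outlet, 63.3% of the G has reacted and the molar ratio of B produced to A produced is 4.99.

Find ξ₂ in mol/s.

Conversion of G: G consumed = 0.633 × 138 = 87.35 mol/s = 1ξ₁ + 1ξ₂.
Selectivity: 1ξ₁ / (1ξ₂) = 4.99 → ξ₁ = 4.99 ξ₂.
Substitute: (1·4.99 + 1) ξ₂ = 87.35 → ξ₂ = 14.58 mol/s, ξ₁ = 72.77 mol/s.
Outlet amounts (n = n₀ + Σ ν·ξ):
  G: 138 − 1(72.77) − 1(14.58) = 50.65
  B: 0 + 1(72.77) = 72.77
  A: 0 + 1(14.58) = 14.58
  D: 0 + 1(14.58) = 14.58

ξ₂ = 14.6 mol/s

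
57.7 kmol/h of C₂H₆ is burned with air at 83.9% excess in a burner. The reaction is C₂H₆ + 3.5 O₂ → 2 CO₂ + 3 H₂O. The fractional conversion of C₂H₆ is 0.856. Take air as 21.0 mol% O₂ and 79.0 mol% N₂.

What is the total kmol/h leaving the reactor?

Stoichiometric O₂ = 3.5 × 57.7 = 202 kmol/h; O₂ fed = 202 × 1.839 = 371.4 kmol/h.
N₂ fed = 371.4 × 79/21 = 1397 kmol/h.
Fuel reacted = 0.856 × 57.7 → ξ = 49.39 kmol/h.
Outlet (n = n₀ + ν ξ):
  C₂H₆: 57.7 − 1(49.39) = 8.309
  O₂: 371.4 − 3.5(49.39) = 198.5
  N₂: 1397 (inert)
  CO₂: 0 + 2(49.39) = 98.78
  H₂O: 0 + 3(49.39) = 148.2
Total out = 8.309 + 198.5 + 1397 + 98.78 + 148.2 = 1851 kmol/h.

1850 kmol/h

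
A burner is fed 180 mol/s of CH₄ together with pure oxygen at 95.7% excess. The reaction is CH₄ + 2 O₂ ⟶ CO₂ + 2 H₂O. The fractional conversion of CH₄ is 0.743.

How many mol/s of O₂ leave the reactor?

Stoichiometric O₂ = 2 × 180 = 360 mol/s; O₂ fed = 360 × 1.957 = 704.5 mol/s.
Fuel reacted = 0.743 × 180 → ξ = 133.7 mol/s.
Outlet (n = n₀ + ν ξ):
  CH₄: 180 − 1(133.7) = 46.26
  O₂: 704.5 − 2(133.7) = 437
  CO₂: 0 + 1(133.7) = 133.7
  H₂O: 0 + 2(133.7) = 267.5

437 mol/s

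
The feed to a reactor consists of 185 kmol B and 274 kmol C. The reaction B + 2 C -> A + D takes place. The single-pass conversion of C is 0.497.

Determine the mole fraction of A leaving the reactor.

C reacted = 0.497 × 274 = 136.2 kmol; ν_C = −2, so ξ = 136.2/2 = 68.09 kmol.
Outlet amounts (n = n₀ + ν ξ):
  B: 185 − 1(68.09) = 116.9
  C: 274 − 2(68.09) = 137.8
  A: 0 + 1(68.09) = 68.09
  D: 0 + 1(68.09) = 68.09
Total out = 390.9 kmol; y_A = 68.09 / 390.9 = 0.1742.

0.174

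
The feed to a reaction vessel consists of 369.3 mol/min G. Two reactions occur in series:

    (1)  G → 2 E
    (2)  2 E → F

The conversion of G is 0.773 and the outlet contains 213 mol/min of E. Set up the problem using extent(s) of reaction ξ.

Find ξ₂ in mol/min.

ξ₂ = 179 mol/min

Conversion of G: G consumed = 1ξ₁ = 0.773 × 369.3 → ξ₁ = 285.5 mol/min.
E balance: n_E = 0 + 2ξ₁ − 2ξ₂ = 213 → ξ₂ = (2·285.5 − 213)/2 = 179 mol/min.
Outlet amounts (n = n₀ + Σ ν·ξ):
  G: 369.3 − 1(285.5) = 83.83
  E: 0 + 2(285.5) − 2(179) = 213
  F: 0 + 1(179) = 179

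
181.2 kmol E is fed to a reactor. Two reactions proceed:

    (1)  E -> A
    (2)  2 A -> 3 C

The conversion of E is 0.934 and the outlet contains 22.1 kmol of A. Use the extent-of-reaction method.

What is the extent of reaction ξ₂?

ξ₂ = 73.6 kmol

Conversion of E: E consumed = 1ξ₁ = 0.934 × 181.2 → ξ₁ = 169.2 kmol.
A balance: n_A = 0 + 1ξ₁ − 2ξ₂ = 22.1 → ξ₂ = (1·169.2 − 22.1)/2 = 73.57 kmol.
Outlet amounts (n = n₀ + Σ ν·ξ):
  E: 181.2 − 1(169.2) = 11.96
  A: 0 + 1(169.2) − 2(73.57) = 22.1
  C: 0 + 3(73.57) = 220.7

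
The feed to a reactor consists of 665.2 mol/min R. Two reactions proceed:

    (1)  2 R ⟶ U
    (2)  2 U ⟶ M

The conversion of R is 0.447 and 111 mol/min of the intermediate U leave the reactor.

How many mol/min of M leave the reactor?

18.8 mol/min

Conversion of R: R consumed = 2ξ₁ = 0.447 × 665.2 → ξ₁ = 148.7 mol/min.
U balance: n_U = 0 + 1ξ₁ − 2ξ₂ = 111 → ξ₂ = (1·148.7 − 111)/2 = 18.84 mol/min.
Outlet amounts (n = n₀ + Σ ν·ξ):
  R: 665.2 − 2(148.7) = 367.9
  U: 0 + 1(148.7) − 2(18.84) = 111
  M: 0 + 1(18.84) = 18.84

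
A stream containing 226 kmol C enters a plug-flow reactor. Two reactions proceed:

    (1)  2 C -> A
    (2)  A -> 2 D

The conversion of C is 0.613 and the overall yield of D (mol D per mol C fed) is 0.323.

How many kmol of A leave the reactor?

32.8 kmol

Conversion of C: C consumed = 2ξ₁ = 0.613 × 226 → ξ₁ = 69.27 kmol.
Yield of D: 2ξ₂ / 226 = 0.323 → ξ₂ = 36.5 kmol.
Outlet amounts (n = n₀ + Σ ν·ξ):
  C: 226 − 2(69.27) = 87.46
  A: 0 + 1(69.27) − 1(36.5) = 32.77
  D: 0 + 2(36.5) = 73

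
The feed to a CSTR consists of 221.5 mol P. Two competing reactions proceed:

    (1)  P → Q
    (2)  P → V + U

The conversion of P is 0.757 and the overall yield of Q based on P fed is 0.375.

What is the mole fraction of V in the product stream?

0.276

Yield of Q: 1ξ₁ / 221.5 = 0.375 → ξ₁ = 83.06 mol.
Conversion of P: 1ξ₁ + 1ξ₂ = 0.757 × 221.5 = 167.7 → ξ₂ = 84.61 mol.
Outlet amounts (n = n₀ + Σ ν·ξ):
  P: 221.5 − 1(83.06) − 1(84.61) = 53.82
  Q: 0 + 1(83.06) = 83.06
  V: 0 + 1(84.61) = 84.61
  U: 0 + 1(84.61) = 84.61
Total out = 306.1 mol; y_V = 84.61 / 306.1 = 0.2764.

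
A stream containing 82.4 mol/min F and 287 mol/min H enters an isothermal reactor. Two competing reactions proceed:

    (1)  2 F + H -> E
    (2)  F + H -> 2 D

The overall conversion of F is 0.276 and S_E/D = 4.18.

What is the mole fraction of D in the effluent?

0.00738

Conversion of F: F consumed = 0.276 × 82.4 = 22.74 mol/min = 2ξ₁ + 1ξ₂.
Selectivity: 1ξ₁ / (2ξ₂) = 4.18 → ξ₁ = 8.36 ξ₂.
Substitute: (2·8.36 + 1) ξ₂ = 22.74 → ξ₂ = 1.283 mol/min, ξ₁ = 10.73 mol/min.
Outlet amounts (n = n₀ + Σ ν·ξ):
  F: 82.4 − 2(10.73) − 1(1.283) = 59.66
  H: 287 − 1(10.73) − 1(1.283) = 275
  E: 0 + 1(10.73) = 10.73
  D: 0 + 2(1.283) = 2.567
Total out = 347.9 mol/min; y_D = 2.567 / 347.9 = 0.007377.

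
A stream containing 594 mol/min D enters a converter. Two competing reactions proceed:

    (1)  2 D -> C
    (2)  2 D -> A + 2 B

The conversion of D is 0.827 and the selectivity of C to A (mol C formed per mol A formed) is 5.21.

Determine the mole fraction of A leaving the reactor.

0.0925

Conversion of D: D consumed = 0.827 × 594 = 491.2 mol/min = 2ξ₁ + 2ξ₂.
Selectivity: 1ξ₁ / (1ξ₂) = 5.21 → ξ₁ = 5.21 ξ₂.
Substitute: (2·5.21 + 2) ξ₂ = 491.2 → ξ₂ = 39.55 mol/min, ξ₁ = 206.1 mol/min.
Outlet amounts (n = n₀ + Σ ν·ξ):
  D: 594 − 2(206.1) − 2(39.55) = 102.8
  C: 0 + 1(206.1) = 206.1
  A: 0 + 1(39.55) = 39.55
  B: 0 + 2(39.55) = 79.1
Total out = 427.5 mol/min; y_A = 39.55 / 427.5 = 0.09252.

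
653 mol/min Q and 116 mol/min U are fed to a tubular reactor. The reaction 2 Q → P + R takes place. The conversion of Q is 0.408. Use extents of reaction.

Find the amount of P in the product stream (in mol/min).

133 mol/min

Q reacted = 0.408 × 653 = 266.4 mol/min; ν_Q = −2, so ξ = 266.4/2 = 133.2 mol/min.
Outlet amounts (n = n₀ + ν ξ):
  Q: 653 − 2(133.2) = 386.6
  P: 0 + 1(133.2) = 133.2
  R: 0 + 1(133.2) = 133.2
  U: 116 (inert)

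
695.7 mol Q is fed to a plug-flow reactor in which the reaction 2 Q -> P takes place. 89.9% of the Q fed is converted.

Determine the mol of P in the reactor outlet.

Q reacted = 0.899 × 695.7 = 625.4 mol; ν_Q = −2, so ξ = 625.4/2 = 312.7 mol.
Outlet amounts (n = n₀ + ν ξ):
  Q: 695.7 − 2(312.7) = 70.27
  P: 0 + 1(312.7) = 312.7

313 mol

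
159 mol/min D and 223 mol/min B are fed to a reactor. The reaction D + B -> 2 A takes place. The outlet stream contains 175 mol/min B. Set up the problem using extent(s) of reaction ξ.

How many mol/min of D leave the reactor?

111 mol/min

For B: n = n₀ − 1ξ → 175 = 223 − 1ξ, giving ξ = 48 mol/min.
Outlet amounts (n = n₀ + ν ξ):
  D: 159 − 1(48) = 111
  B: 223 − 1(48) = 175
  A: 0 + 2(48) = 96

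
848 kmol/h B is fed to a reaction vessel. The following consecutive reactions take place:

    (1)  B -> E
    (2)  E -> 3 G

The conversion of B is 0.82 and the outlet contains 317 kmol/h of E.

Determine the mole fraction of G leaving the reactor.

0.707

Conversion of B: B consumed = 1ξ₁ = 0.82 × 848 → ξ₁ = 695.4 kmol/h.
E balance: n_E = 0 + 1ξ₁ − 1ξ₂ = 317 → ξ₂ = (1·695.4 − 317)/1 = 378.4 kmol/h.
Outlet amounts (n = n₀ + Σ ν·ξ):
  B: 848 − 1(695.4) = 152.6
  E: 0 + 1(695.4) − 1(378.4) = 317
  G: 0 + 3(378.4) = 1135
Total out = 1605 kmol/h; y_G = 1135 / 1605 = 0.7073.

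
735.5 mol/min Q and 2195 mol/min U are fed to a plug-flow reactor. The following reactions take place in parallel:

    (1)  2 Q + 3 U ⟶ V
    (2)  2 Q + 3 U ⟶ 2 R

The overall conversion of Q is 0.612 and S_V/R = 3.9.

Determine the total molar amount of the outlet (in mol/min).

Conversion of Q: Q consumed = 0.612 × 735.5 = 450.1 mol/min = 2ξ₁ + 2ξ₂.
Selectivity: 1ξ₁ / (2ξ₂) = 3.9 → ξ₁ = 7.8 ξ₂.
Substitute: (2·7.8 + 2) ξ₂ = 450.1 → ξ₂ = 25.58 mol/min, ξ₁ = 199.5 mol/min.
Outlet amounts (n = n₀ + Σ ν·ξ):
  Q: 735.5 − 2(199.5) − 2(25.58) = 285.4
  U: 2195 − 3(199.5) − 3(25.58) = 1520
  V: 0 + 1(199.5) = 199.5
  R: 0 + 2(25.58) = 51.15
Total out = 285.4 + 1520 + 199.5 + 51.15 = 2056 mol/min.

2060 mol/min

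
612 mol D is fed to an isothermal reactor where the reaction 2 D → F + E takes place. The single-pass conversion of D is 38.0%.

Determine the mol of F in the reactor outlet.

D reacted = 0.38 × 612 = 232.6 mol; ν_D = −2, so ξ = 232.6/2 = 116.3 mol.
Outlet amounts (n = n₀ + ν ξ):
  D: 612 − 2(116.3) = 379.4
  F: 0 + 1(116.3) = 116.3
  E: 0 + 1(116.3) = 116.3

116 mol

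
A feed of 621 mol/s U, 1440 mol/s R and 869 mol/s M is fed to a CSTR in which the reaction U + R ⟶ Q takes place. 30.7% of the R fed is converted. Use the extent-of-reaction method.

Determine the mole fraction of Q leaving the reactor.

0.178

R reacted = 0.307 × 1440 = 442.1 mol/s; ν_R = −1, so ξ = 442.1/1 = 442.1 mol/s.
Outlet amounts (n = n₀ + ν ξ):
  U: 621 − 1(442.1) = 178.9
  R: 1440 − 1(442.1) = 997.9
  Q: 0 + 1(442.1) = 442.1
  M: 869 (inert)
Total out = 2488 mol/s; y_Q = 442.1 / 2488 = 0.1777.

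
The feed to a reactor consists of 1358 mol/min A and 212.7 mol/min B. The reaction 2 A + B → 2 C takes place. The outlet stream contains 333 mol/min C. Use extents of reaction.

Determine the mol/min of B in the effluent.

For C: n = n₀ + 2ξ → 333 = 0 + 2ξ, giving ξ = 166.5 mol/min.
Outlet amounts (n = n₀ + ν ξ):
  A: 1358 − 2(166.5) = 1025
  B: 212.7 − 1(166.5) = 46.2
  C: 0 + 2(166.5) = 333

46.2 mol/min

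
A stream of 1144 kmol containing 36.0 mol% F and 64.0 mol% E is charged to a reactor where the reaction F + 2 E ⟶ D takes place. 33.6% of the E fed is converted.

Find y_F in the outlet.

0.322

E reacted = 0.336 × 732.2 = 246 kmol; ν_E = −2, so ξ = 246/2 = 123 kmol.
Outlet amounts (n = n₀ + ν ξ):
  F: 411.8 − 1(123) = 288.8
  E: 732.2 − 2(123) = 486.2
  D: 0 + 1(123) = 123
Total out = 898 kmol; y_F = 288.8 / 898 = 0.3216.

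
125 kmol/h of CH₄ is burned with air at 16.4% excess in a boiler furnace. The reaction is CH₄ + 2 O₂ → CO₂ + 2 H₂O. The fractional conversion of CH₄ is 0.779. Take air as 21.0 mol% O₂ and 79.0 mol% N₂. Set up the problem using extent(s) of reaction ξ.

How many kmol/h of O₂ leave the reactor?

96.2 kmol/h

Stoichiometric O₂ = 2 × 125 = 250 kmol/h; O₂ fed = 250 × 1.164 = 291 kmol/h.
N₂ fed = 291 × 79/21 = 1095 kmol/h.
Fuel reacted = 0.779 × 125 → ξ = 97.38 kmol/h.
Outlet (n = n₀ + ν ξ):
  CH₄: 125 − 1(97.38) = 27.62
  O₂: 291 − 2(97.38) = 96.25
  N₂: 1095 (inert)
  CO₂: 0 + 1(97.38) = 97.38
  H₂O: 0 + 2(97.38) = 194.8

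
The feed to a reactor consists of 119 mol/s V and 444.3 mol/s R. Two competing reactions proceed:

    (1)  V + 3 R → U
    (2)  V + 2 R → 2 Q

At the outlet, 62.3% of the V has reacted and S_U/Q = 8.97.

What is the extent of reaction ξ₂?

Conversion of V: V consumed = 0.623 × 119 = 74.14 mol/s = 1ξ₁ + 1ξ₂.
Selectivity: 1ξ₁ / (2ξ₂) = 8.97 → ξ₁ = 17.94 ξ₂.
Substitute: (1·17.94 + 1) ξ₂ = 74.14 → ξ₂ = 3.914 mol/s, ξ₁ = 70.22 mol/s.
Outlet amounts (n = n₀ + Σ ν·ξ):
  V: 119 − 1(70.22) − 1(3.914) = 44.86
  R: 444.3 − 3(70.22) − 2(3.914) = 225.8
  U: 0 + 1(70.22) = 70.22
  Q: 0 + 2(3.914) = 7.829

ξ₂ = 3.91 mol/s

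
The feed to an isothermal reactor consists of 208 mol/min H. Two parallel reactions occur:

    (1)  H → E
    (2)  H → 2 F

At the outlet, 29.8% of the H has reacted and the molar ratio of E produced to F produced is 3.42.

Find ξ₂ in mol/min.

ξ₂ = 7.91 mol/min

Conversion of H: H consumed = 0.298 × 208 = 61.98 mol/min = 1ξ₁ + 1ξ₂.
Selectivity: 1ξ₁ / (2ξ₂) = 3.42 → ξ₁ = 6.84 ξ₂.
Substitute: (1·6.84 + 1) ξ₂ = 61.98 → ξ₂ = 7.906 mol/min, ξ₁ = 54.08 mol/min.
Outlet amounts (n = n₀ + Σ ν·ξ):
  H: 208 − 1(54.08) − 1(7.906) = 146
  E: 0 + 1(54.08) = 54.08
  F: 0 + 2(7.906) = 15.81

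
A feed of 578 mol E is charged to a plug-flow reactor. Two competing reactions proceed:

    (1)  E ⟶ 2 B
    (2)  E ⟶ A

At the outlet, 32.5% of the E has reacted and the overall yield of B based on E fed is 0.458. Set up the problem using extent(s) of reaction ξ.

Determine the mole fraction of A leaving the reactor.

0.0781

Yield of B: 2ξ₁ / 578 = 0.458 → ξ₁ = 132.4 mol.
Conversion of E: 1ξ₁ + 1ξ₂ = 0.325 × 578 = 187.8 → ξ₂ = 55.49 mol.
Outlet amounts (n = n₀ + Σ ν·ξ):
  E: 578 − 1(132.4) − 1(55.49) = 390.1
  B: 0 + 2(132.4) = 264.7
  A: 0 + 1(55.49) = 55.49
Total out = 710.4 mol; y_A = 55.49 / 710.4 = 0.07811.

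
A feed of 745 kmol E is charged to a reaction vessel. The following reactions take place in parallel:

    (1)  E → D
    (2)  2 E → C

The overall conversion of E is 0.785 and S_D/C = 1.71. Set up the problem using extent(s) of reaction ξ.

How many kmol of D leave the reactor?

270 kmol

Conversion of E: E consumed = 0.785 × 745 = 584.8 kmol = 1ξ₁ + 2ξ₂.
Selectivity: 1ξ₁ / (1ξ₂) = 1.71 → ξ₁ = 1.71 ξ₂.
Substitute: (1·1.71 + 2) ξ₂ = 584.8 → ξ₂ = 157.6 kmol, ξ₁ = 269.6 kmol.
Outlet amounts (n = n₀ + Σ ν·ξ):
  E: 745 − 1(269.6) − 2(157.6) = 160.2
  D: 0 + 1(269.6) = 269.6
  C: 0 + 1(157.6) = 157.6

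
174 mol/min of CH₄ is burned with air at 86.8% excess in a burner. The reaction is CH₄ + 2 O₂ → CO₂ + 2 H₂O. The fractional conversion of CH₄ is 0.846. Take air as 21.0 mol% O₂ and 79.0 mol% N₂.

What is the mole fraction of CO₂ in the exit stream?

Stoichiometric O₂ = 2 × 174 = 348 mol/min; O₂ fed = 348 × 1.868 = 650.1 mol/min.
N₂ fed = 650.1 × 79/21 = 2445 mol/min.
Fuel reacted = 0.846 × 174 → ξ = 147.2 mol/min.
Outlet (n = n₀ + ν ξ):
  CH₄: 174 − 1(147.2) = 26.8
  O₂: 650.1 − 2(147.2) = 355.7
  N₂: 2445 (inert)
  CO₂: 0 + 1(147.2) = 147.2
  H₂O: 0 + 2(147.2) = 294.4
Total out = 3270 mol/min; y_CO₂ = 147.2 / 3270 = 0.04502.

0.045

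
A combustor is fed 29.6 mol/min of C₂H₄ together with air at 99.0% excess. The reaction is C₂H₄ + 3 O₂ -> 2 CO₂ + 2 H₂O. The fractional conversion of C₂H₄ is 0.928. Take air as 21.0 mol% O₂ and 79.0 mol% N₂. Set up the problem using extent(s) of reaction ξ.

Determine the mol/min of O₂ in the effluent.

94.3 mol/min

Stoichiometric O₂ = 3 × 29.6 = 88.8 mol/min; O₂ fed = 88.8 × 1.990 = 176.7 mol/min.
N₂ fed = 176.7 × 79/21 = 664.8 mol/min.
Fuel reacted = 0.928 × 29.6 → ξ = 27.47 mol/min.
Outlet (n = n₀ + ν ξ):
  C₂H₄: 29.6 − 1(27.47) = 2.131
  O₂: 176.7 − 3(27.47) = 94.31
  N₂: 664.8 (inert)
  CO₂: 0 + 2(27.47) = 54.94
  H₂O: 0 + 2(27.47) = 54.94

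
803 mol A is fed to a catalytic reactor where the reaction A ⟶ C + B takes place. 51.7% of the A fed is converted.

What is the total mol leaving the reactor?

A reacted = 0.517 × 803 = 415.2 mol; ν_A = −1, so ξ = 415.2/1 = 415.2 mol.
Outlet amounts (n = n₀ + ν ξ):
  A: 803 − 1(415.2) = 387.8
  C: 0 + 1(415.2) = 415.2
  B: 0 + 1(415.2) = 415.2
Total out = 387.8 + 415.2 + 415.2 = 1218 mol.

1220 mol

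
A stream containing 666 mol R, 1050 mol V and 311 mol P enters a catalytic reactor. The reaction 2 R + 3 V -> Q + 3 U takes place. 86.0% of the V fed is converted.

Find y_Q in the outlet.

0.174

V reacted = 0.86 × 1050 = 903 mol; ν_V = −3, so ξ = 903/3 = 301 mol.
Outlet amounts (n = n₀ + ν ξ):
  R: 666 − 2(301) = 64
  V: 1050 − 3(301) = 147
  Q: 0 + 1(301) = 301
  U: 0 + 3(301) = 903
  P: 311 (inert)
Total out = 1726 mol; y_Q = 301 / 1726 = 0.1744.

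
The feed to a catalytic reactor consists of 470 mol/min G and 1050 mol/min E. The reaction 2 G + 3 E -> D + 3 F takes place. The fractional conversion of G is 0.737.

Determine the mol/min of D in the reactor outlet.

G reacted = 0.737 × 470 = 346.4 mol/min; ν_G = −2, so ξ = 346.4/2 = 173.2 mol/min.
Outlet amounts (n = n₀ + ν ξ):
  G: 470 − 2(173.2) = 123.6
  E: 1050 − 3(173.2) = 530.4
  D: 0 + 1(173.2) = 173.2
  F: 0 + 3(173.2) = 519.6

173 mol/min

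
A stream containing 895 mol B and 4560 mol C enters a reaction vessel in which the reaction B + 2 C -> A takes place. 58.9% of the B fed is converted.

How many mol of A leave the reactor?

B reacted = 0.589 × 895 = 527.2 mol; ν_B = −1, so ξ = 527.2/1 = 527.2 mol.
Outlet amounts (n = n₀ + ν ξ):
  B: 895 − 1(527.2) = 367.8
  C: 4560 − 2(527.2) = 3506
  A: 0 + 1(527.2) = 527.2

527 mol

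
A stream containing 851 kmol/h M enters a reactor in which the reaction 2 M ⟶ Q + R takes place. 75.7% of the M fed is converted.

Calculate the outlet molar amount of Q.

M reacted = 0.757 × 851 = 644.2 kmol/h; ν_M = −2, so ξ = 644.2/2 = 322.1 kmol/h.
Outlet amounts (n = n₀ + ν ξ):
  M: 851 − 2(322.1) = 206.8
  Q: 0 + 1(322.1) = 322.1
  R: 0 + 1(322.1) = 322.1

322 kmol/h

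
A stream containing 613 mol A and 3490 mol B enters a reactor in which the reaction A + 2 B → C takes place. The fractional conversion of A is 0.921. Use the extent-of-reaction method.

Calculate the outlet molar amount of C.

A reacted = 0.921 × 613 = 564.6 mol; ν_A = −1, so ξ = 564.6/1 = 564.6 mol.
Outlet amounts (n = n₀ + ν ξ):
  A: 613 − 1(564.6) = 48.43
  B: 3490 − 2(564.6) = 2361
  C: 0 + 1(564.6) = 564.6

565 mol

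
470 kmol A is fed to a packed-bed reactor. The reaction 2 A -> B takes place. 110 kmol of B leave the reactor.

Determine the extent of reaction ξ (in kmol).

ξ = 110 kmol

For B: n = n₀ + 1ξ → 110 = 0 + 1ξ, giving ξ = 110 kmol.
Outlet amounts (n = n₀ + ν ξ):
  A: 470 − 2(110) = 250
  B: 0 + 1(110) = 110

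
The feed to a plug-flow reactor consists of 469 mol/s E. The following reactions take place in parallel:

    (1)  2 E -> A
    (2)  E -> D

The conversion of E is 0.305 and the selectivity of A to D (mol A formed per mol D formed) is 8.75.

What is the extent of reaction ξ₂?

ξ₂ = 7.73 mol/s

Conversion of E: E consumed = 0.305 × 469 = 143 mol/s = 2ξ₁ + 1ξ₂.
Selectivity: 1ξ₁ / (1ξ₂) = 8.75 → ξ₁ = 8.75 ξ₂.
Substitute: (2·8.75 + 1) ξ₂ = 143 → ξ₂ = 7.732 mol/s, ξ₁ = 67.66 mol/s.
Outlet amounts (n = n₀ + Σ ν·ξ):
  E: 469 − 2(67.66) − 1(7.732) = 326
  A: 0 + 1(67.66) = 67.66
  D: 0 + 1(7.732) = 7.732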